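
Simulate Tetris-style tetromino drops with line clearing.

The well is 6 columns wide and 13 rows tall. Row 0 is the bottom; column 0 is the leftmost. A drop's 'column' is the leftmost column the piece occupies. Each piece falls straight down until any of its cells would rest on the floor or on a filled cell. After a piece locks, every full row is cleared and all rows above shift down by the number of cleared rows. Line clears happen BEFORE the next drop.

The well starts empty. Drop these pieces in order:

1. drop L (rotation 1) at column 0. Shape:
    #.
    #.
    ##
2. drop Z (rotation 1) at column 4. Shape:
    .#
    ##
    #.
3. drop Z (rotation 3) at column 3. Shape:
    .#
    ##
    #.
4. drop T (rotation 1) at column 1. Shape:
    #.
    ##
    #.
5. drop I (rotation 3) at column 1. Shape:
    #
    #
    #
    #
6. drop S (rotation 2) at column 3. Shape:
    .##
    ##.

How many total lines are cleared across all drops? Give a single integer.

Drop 1: L rot1 at col 0 lands with bottom-row=0; cleared 0 line(s) (total 0); column heights now [3 1 0 0 0 0], max=3
Drop 2: Z rot1 at col 4 lands with bottom-row=0; cleared 0 line(s) (total 0); column heights now [3 1 0 0 2 3], max=3
Drop 3: Z rot3 at col 3 lands with bottom-row=1; cleared 0 line(s) (total 0); column heights now [3 1 0 3 4 3], max=4
Drop 4: T rot1 at col 1 lands with bottom-row=1; cleared 1 line(s) (total 1); column heights now [2 3 0 2 3 2], max=3
Drop 5: I rot3 at col 1 lands with bottom-row=3; cleared 0 line(s) (total 1); column heights now [2 7 0 2 3 2], max=7
Drop 6: S rot2 at col 3 lands with bottom-row=3; cleared 0 line(s) (total 1); column heights now [2 7 0 4 5 5], max=7

Answer: 1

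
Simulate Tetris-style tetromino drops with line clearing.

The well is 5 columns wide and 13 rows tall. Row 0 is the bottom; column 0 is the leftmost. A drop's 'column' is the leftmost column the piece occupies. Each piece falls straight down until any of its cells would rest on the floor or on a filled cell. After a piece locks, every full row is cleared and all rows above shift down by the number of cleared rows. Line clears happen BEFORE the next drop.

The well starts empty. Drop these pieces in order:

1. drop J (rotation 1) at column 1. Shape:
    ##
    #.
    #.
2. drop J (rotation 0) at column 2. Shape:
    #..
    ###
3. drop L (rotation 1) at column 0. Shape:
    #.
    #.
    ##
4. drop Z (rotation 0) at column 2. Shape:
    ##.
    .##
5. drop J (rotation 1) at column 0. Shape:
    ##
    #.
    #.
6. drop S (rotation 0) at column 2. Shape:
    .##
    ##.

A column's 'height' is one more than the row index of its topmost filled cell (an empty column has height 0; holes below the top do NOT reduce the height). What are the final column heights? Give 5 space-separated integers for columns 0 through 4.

Answer: 8 8 6 7 7

Derivation:
Drop 1: J rot1 at col 1 lands with bottom-row=0; cleared 0 line(s) (total 0); column heights now [0 3 3 0 0], max=3
Drop 2: J rot0 at col 2 lands with bottom-row=3; cleared 0 line(s) (total 0); column heights now [0 3 5 4 4], max=5
Drop 3: L rot1 at col 0 lands with bottom-row=3; cleared 1 line(s) (total 1); column heights now [5 3 4 0 0], max=5
Drop 4: Z rot0 at col 2 lands with bottom-row=3; cleared 0 line(s) (total 1); column heights now [5 3 5 5 4], max=5
Drop 5: J rot1 at col 0 lands with bottom-row=5; cleared 0 line(s) (total 1); column heights now [8 8 5 5 4], max=8
Drop 6: S rot0 at col 2 lands with bottom-row=5; cleared 0 line(s) (total 1); column heights now [8 8 6 7 7], max=8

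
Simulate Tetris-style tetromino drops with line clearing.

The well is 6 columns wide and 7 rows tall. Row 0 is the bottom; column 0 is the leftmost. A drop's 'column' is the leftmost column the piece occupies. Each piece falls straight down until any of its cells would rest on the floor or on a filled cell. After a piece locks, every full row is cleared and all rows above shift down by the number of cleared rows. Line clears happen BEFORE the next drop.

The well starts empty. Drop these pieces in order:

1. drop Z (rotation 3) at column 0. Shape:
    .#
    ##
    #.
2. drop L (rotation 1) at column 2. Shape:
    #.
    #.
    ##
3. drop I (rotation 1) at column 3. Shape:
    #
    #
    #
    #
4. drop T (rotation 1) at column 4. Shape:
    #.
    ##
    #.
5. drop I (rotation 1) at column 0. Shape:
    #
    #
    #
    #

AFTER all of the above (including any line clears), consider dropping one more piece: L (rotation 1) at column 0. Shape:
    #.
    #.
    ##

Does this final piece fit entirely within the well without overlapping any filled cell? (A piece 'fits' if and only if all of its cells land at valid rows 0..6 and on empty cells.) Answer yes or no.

Answer: no

Derivation:
Drop 1: Z rot3 at col 0 lands with bottom-row=0; cleared 0 line(s) (total 0); column heights now [2 3 0 0 0 0], max=3
Drop 2: L rot1 at col 2 lands with bottom-row=0; cleared 0 line(s) (total 0); column heights now [2 3 3 1 0 0], max=3
Drop 3: I rot1 at col 3 lands with bottom-row=1; cleared 0 line(s) (total 0); column heights now [2 3 3 5 0 0], max=5
Drop 4: T rot1 at col 4 lands with bottom-row=0; cleared 1 line(s) (total 1); column heights now [1 2 2 4 2 0], max=4
Drop 5: I rot1 at col 0 lands with bottom-row=1; cleared 0 line(s) (total 1); column heights now [5 2 2 4 2 0], max=5
Test piece L rot1 at col 0 (width 2): heights before test = [5 2 2 4 2 0]; fits = False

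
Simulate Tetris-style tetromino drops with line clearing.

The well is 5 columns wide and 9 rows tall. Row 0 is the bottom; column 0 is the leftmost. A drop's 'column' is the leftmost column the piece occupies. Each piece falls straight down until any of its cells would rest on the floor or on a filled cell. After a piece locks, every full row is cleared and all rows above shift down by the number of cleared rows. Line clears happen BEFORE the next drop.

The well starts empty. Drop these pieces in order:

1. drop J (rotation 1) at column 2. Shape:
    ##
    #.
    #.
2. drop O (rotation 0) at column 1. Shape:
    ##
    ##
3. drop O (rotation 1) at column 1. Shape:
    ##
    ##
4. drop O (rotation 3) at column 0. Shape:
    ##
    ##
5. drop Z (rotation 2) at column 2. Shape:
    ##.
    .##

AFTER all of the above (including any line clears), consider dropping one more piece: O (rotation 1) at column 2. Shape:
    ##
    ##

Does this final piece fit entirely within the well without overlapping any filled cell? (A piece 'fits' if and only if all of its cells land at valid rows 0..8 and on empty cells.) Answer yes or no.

Drop 1: J rot1 at col 2 lands with bottom-row=0; cleared 0 line(s) (total 0); column heights now [0 0 3 3 0], max=3
Drop 2: O rot0 at col 1 lands with bottom-row=3; cleared 0 line(s) (total 0); column heights now [0 5 5 3 0], max=5
Drop 3: O rot1 at col 1 lands with bottom-row=5; cleared 0 line(s) (total 0); column heights now [0 7 7 3 0], max=7
Drop 4: O rot3 at col 0 lands with bottom-row=7; cleared 0 line(s) (total 0); column heights now [9 9 7 3 0], max=9
Drop 5: Z rot2 at col 2 lands with bottom-row=6; cleared 0 line(s) (total 0); column heights now [9 9 8 8 7], max=9
Test piece O rot1 at col 2 (width 2): heights before test = [9 9 8 8 7]; fits = False

Answer: no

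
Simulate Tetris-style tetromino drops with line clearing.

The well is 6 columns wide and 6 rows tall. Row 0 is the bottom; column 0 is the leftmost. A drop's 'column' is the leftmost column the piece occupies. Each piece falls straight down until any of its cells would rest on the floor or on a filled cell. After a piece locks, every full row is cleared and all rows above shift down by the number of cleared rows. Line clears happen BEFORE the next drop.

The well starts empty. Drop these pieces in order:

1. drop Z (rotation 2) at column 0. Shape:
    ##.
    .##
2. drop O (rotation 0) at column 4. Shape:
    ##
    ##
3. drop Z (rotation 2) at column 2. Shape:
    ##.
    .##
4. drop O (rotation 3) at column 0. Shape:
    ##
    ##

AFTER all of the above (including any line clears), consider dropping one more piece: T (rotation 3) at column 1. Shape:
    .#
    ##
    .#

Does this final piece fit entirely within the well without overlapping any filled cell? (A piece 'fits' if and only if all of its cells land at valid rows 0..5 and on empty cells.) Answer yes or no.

Drop 1: Z rot2 at col 0 lands with bottom-row=0; cleared 0 line(s) (total 0); column heights now [2 2 1 0 0 0], max=2
Drop 2: O rot0 at col 4 lands with bottom-row=0; cleared 0 line(s) (total 0); column heights now [2 2 1 0 2 2], max=2
Drop 3: Z rot2 at col 2 lands with bottom-row=2; cleared 0 line(s) (total 0); column heights now [2 2 4 4 3 2], max=4
Drop 4: O rot3 at col 0 lands with bottom-row=2; cleared 0 line(s) (total 0); column heights now [4 4 4 4 3 2], max=4
Test piece T rot3 at col 1 (width 2): heights before test = [4 4 4 4 3 2]; fits = False

Answer: no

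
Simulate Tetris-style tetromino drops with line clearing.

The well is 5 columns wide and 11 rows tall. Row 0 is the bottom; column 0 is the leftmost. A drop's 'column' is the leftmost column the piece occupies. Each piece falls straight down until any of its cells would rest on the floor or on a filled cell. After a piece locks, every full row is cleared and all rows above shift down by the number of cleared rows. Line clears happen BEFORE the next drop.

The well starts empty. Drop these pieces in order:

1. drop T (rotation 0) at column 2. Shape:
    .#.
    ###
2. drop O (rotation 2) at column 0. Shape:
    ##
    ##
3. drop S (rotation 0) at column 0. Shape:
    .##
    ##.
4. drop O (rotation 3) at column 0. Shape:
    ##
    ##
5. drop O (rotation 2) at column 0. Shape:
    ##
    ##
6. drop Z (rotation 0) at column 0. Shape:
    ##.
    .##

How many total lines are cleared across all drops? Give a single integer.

Answer: 1

Derivation:
Drop 1: T rot0 at col 2 lands with bottom-row=0; cleared 0 line(s) (total 0); column heights now [0 0 1 2 1], max=2
Drop 2: O rot2 at col 0 lands with bottom-row=0; cleared 1 line(s) (total 1); column heights now [1 1 0 1 0], max=1
Drop 3: S rot0 at col 0 lands with bottom-row=1; cleared 0 line(s) (total 1); column heights now [2 3 3 1 0], max=3
Drop 4: O rot3 at col 0 lands with bottom-row=3; cleared 0 line(s) (total 1); column heights now [5 5 3 1 0], max=5
Drop 5: O rot2 at col 0 lands with bottom-row=5; cleared 0 line(s) (total 1); column heights now [7 7 3 1 0], max=7
Drop 6: Z rot0 at col 0 lands with bottom-row=7; cleared 0 line(s) (total 1); column heights now [9 9 8 1 0], max=9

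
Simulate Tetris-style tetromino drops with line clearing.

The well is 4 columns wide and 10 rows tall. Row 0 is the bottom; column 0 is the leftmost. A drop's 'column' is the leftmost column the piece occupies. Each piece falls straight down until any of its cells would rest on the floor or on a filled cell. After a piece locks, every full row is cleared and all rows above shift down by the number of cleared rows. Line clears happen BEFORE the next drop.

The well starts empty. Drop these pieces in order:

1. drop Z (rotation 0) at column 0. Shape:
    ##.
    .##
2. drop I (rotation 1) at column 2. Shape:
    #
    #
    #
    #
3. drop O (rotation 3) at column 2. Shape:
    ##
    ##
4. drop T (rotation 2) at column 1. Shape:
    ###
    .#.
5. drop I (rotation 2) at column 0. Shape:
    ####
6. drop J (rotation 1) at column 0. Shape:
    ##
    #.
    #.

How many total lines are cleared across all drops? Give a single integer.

Drop 1: Z rot0 at col 0 lands with bottom-row=0; cleared 0 line(s) (total 0); column heights now [2 2 1 0], max=2
Drop 2: I rot1 at col 2 lands with bottom-row=1; cleared 0 line(s) (total 0); column heights now [2 2 5 0], max=5
Drop 3: O rot3 at col 2 lands with bottom-row=5; cleared 0 line(s) (total 0); column heights now [2 2 7 7], max=7
Drop 4: T rot2 at col 1 lands with bottom-row=7; cleared 0 line(s) (total 0); column heights now [2 9 9 9], max=9
Drop 5: I rot2 at col 0 lands with bottom-row=9; cleared 1 line(s) (total 1); column heights now [2 9 9 9], max=9
Drop 6: J rot1 at col 0 lands with bottom-row=7; cleared 1 line(s) (total 2); column heights now [9 9 8 7], max=9

Answer: 2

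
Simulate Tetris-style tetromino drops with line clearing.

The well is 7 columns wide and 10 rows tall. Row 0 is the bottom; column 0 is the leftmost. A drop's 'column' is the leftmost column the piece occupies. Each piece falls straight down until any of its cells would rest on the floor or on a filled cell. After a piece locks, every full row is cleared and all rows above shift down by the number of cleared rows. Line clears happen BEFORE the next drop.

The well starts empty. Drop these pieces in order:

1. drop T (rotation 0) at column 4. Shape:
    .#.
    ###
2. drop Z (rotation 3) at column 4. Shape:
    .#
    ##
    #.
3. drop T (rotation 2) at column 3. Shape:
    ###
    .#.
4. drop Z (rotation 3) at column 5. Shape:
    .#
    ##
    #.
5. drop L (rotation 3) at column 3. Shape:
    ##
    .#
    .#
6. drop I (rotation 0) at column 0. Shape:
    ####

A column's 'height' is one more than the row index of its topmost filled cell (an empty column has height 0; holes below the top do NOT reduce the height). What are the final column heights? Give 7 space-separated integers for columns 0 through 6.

Answer: 9 9 9 9 8 7 8

Derivation:
Drop 1: T rot0 at col 4 lands with bottom-row=0; cleared 0 line(s) (total 0); column heights now [0 0 0 0 1 2 1], max=2
Drop 2: Z rot3 at col 4 lands with bottom-row=1; cleared 0 line(s) (total 0); column heights now [0 0 0 0 3 4 1], max=4
Drop 3: T rot2 at col 3 lands with bottom-row=3; cleared 0 line(s) (total 0); column heights now [0 0 0 5 5 5 1], max=5
Drop 4: Z rot3 at col 5 lands with bottom-row=5; cleared 0 line(s) (total 0); column heights now [0 0 0 5 5 7 8], max=8
Drop 5: L rot3 at col 3 lands with bottom-row=5; cleared 0 line(s) (total 0); column heights now [0 0 0 8 8 7 8], max=8
Drop 6: I rot0 at col 0 lands with bottom-row=8; cleared 0 line(s) (total 0); column heights now [9 9 9 9 8 7 8], max=9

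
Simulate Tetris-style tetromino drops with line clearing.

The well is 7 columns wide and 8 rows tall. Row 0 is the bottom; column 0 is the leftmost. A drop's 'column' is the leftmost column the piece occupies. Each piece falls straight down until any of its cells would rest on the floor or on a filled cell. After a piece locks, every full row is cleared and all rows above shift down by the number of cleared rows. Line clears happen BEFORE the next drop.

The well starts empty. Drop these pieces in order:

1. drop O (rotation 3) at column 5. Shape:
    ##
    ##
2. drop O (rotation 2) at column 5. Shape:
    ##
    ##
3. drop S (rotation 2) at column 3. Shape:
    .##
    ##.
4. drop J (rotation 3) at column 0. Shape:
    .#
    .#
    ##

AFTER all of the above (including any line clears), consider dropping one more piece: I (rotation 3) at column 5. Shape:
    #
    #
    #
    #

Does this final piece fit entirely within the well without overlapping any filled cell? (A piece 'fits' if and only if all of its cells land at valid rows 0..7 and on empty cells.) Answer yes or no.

Answer: no

Derivation:
Drop 1: O rot3 at col 5 lands with bottom-row=0; cleared 0 line(s) (total 0); column heights now [0 0 0 0 0 2 2], max=2
Drop 2: O rot2 at col 5 lands with bottom-row=2; cleared 0 line(s) (total 0); column heights now [0 0 0 0 0 4 4], max=4
Drop 3: S rot2 at col 3 lands with bottom-row=3; cleared 0 line(s) (total 0); column heights now [0 0 0 4 5 5 4], max=5
Drop 4: J rot3 at col 0 lands with bottom-row=0; cleared 0 line(s) (total 0); column heights now [1 3 0 4 5 5 4], max=5
Test piece I rot3 at col 5 (width 1): heights before test = [1 3 0 4 5 5 4]; fits = False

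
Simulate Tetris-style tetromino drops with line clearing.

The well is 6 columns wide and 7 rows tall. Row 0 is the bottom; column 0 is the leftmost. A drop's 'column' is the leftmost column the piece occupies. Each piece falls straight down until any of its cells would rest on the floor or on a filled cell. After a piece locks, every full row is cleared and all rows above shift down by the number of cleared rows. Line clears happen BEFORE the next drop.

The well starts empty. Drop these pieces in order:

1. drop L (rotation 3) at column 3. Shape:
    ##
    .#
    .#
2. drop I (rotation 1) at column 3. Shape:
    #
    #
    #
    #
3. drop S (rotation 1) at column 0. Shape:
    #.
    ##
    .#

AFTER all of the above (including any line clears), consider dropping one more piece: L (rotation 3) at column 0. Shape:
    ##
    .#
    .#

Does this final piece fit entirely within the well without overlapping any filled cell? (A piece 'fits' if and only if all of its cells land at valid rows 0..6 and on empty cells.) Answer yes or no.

Drop 1: L rot3 at col 3 lands with bottom-row=0; cleared 0 line(s) (total 0); column heights now [0 0 0 3 3 0], max=3
Drop 2: I rot1 at col 3 lands with bottom-row=3; cleared 0 line(s) (total 0); column heights now [0 0 0 7 3 0], max=7
Drop 3: S rot1 at col 0 lands with bottom-row=0; cleared 0 line(s) (total 0); column heights now [3 2 0 7 3 0], max=7
Test piece L rot3 at col 0 (width 2): heights before test = [3 2 0 7 3 0]; fits = True

Answer: yes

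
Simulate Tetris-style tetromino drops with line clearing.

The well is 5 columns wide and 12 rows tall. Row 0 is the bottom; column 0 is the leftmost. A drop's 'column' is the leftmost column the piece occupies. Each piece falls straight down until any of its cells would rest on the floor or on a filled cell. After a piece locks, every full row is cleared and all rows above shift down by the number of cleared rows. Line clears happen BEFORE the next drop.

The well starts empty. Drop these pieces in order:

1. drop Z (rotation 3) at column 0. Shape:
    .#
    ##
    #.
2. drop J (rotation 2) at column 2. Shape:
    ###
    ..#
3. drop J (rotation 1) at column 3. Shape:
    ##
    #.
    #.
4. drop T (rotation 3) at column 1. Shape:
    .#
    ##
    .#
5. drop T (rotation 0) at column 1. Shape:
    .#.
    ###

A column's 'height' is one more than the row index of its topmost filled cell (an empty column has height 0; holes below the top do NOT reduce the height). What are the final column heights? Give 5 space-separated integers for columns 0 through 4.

Answer: 1 5 6 5 3

Derivation:
Drop 1: Z rot3 at col 0 lands with bottom-row=0; cleared 0 line(s) (total 0); column heights now [2 3 0 0 0], max=3
Drop 2: J rot2 at col 2 lands with bottom-row=0; cleared 1 line(s) (total 1); column heights now [1 2 0 0 1], max=2
Drop 3: J rot1 at col 3 lands with bottom-row=0; cleared 0 line(s) (total 1); column heights now [1 2 0 3 3], max=3
Drop 4: T rot3 at col 1 lands with bottom-row=1; cleared 0 line(s) (total 1); column heights now [1 3 4 3 3], max=4
Drop 5: T rot0 at col 1 lands with bottom-row=4; cleared 0 line(s) (total 1); column heights now [1 5 6 5 3], max=6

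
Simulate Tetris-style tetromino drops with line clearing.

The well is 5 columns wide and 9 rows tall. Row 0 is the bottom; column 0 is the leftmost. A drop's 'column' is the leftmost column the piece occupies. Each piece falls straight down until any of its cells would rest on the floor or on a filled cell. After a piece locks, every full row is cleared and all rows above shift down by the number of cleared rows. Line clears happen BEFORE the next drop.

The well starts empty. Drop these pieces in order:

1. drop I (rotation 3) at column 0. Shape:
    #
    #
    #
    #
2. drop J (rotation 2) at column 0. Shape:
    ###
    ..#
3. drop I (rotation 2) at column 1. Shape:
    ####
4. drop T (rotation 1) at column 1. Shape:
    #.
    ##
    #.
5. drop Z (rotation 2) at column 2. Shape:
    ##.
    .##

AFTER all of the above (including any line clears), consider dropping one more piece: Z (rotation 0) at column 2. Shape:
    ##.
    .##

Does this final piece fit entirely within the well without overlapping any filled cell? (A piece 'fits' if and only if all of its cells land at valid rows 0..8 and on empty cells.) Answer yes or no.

Drop 1: I rot3 at col 0 lands with bottom-row=0; cleared 0 line(s) (total 0); column heights now [4 0 0 0 0], max=4
Drop 2: J rot2 at col 0 lands with bottom-row=3; cleared 0 line(s) (total 0); column heights now [5 5 5 0 0], max=5
Drop 3: I rot2 at col 1 lands with bottom-row=5; cleared 0 line(s) (total 0); column heights now [5 6 6 6 6], max=6
Drop 4: T rot1 at col 1 lands with bottom-row=6; cleared 0 line(s) (total 0); column heights now [5 9 8 6 6], max=9
Drop 5: Z rot2 at col 2 lands with bottom-row=7; cleared 0 line(s) (total 0); column heights now [5 9 9 9 8], max=9
Test piece Z rot0 at col 2 (width 3): heights before test = [5 9 9 9 8]; fits = False

Answer: no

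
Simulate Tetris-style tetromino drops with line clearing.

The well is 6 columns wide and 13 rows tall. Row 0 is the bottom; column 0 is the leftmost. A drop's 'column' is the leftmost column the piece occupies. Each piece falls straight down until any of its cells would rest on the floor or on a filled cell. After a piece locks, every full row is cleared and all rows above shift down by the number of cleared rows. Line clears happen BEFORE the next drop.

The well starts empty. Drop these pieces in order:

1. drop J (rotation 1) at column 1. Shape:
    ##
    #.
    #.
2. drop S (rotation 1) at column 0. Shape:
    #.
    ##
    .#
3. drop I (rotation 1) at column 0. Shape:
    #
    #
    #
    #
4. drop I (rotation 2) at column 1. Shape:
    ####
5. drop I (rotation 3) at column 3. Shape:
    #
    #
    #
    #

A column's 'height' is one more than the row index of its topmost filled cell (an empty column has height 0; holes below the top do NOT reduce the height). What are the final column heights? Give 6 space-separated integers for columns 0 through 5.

Drop 1: J rot1 at col 1 lands with bottom-row=0; cleared 0 line(s) (total 0); column heights now [0 3 3 0 0 0], max=3
Drop 2: S rot1 at col 0 lands with bottom-row=3; cleared 0 line(s) (total 0); column heights now [6 5 3 0 0 0], max=6
Drop 3: I rot1 at col 0 lands with bottom-row=6; cleared 0 line(s) (total 0); column heights now [10 5 3 0 0 0], max=10
Drop 4: I rot2 at col 1 lands with bottom-row=5; cleared 0 line(s) (total 0); column heights now [10 6 6 6 6 0], max=10
Drop 5: I rot3 at col 3 lands with bottom-row=6; cleared 0 line(s) (total 0); column heights now [10 6 6 10 6 0], max=10

Answer: 10 6 6 10 6 0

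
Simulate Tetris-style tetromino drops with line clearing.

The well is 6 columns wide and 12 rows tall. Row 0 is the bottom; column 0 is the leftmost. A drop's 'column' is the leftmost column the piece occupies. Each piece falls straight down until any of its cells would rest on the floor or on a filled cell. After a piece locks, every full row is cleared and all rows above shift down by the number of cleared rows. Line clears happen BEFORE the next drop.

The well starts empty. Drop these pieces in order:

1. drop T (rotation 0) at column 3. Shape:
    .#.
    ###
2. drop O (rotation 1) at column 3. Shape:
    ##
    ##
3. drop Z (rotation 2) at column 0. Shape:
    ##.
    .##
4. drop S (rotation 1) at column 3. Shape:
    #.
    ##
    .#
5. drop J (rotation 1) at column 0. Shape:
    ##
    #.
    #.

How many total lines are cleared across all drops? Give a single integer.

Answer: 0

Derivation:
Drop 1: T rot0 at col 3 lands with bottom-row=0; cleared 0 line(s) (total 0); column heights now [0 0 0 1 2 1], max=2
Drop 2: O rot1 at col 3 lands with bottom-row=2; cleared 0 line(s) (total 0); column heights now [0 0 0 4 4 1], max=4
Drop 3: Z rot2 at col 0 lands with bottom-row=0; cleared 0 line(s) (total 0); column heights now [2 2 1 4 4 1], max=4
Drop 4: S rot1 at col 3 lands with bottom-row=4; cleared 0 line(s) (total 0); column heights now [2 2 1 7 6 1], max=7
Drop 5: J rot1 at col 0 lands with bottom-row=2; cleared 0 line(s) (total 0); column heights now [5 5 1 7 6 1], max=7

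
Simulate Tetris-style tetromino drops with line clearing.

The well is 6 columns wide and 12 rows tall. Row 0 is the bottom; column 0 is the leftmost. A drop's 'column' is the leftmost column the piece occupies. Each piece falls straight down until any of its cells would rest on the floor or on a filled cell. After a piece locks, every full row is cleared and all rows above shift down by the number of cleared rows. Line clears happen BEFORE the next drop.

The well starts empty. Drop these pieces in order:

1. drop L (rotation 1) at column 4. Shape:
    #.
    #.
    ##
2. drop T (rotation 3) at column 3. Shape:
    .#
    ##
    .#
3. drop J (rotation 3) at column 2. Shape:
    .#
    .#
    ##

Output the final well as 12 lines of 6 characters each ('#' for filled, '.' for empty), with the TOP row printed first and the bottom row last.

Answer: ......
......
......
......
...#..
...#..
..###.
...##.
....#.
....#.
....#.
....##

Derivation:
Drop 1: L rot1 at col 4 lands with bottom-row=0; cleared 0 line(s) (total 0); column heights now [0 0 0 0 3 1], max=3
Drop 2: T rot3 at col 3 lands with bottom-row=3; cleared 0 line(s) (total 0); column heights now [0 0 0 5 6 1], max=6
Drop 3: J rot3 at col 2 lands with bottom-row=5; cleared 0 line(s) (total 0); column heights now [0 0 6 8 6 1], max=8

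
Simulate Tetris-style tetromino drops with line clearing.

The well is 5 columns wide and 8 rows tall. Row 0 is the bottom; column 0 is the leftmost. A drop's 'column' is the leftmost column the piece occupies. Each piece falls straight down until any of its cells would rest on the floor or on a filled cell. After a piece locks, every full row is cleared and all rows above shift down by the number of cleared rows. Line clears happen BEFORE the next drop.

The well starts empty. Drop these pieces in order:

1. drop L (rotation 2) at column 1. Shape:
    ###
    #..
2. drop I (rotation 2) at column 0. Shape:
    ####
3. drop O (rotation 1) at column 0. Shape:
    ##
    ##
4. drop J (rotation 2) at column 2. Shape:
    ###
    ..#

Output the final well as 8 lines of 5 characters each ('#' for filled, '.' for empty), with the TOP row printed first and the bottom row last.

Answer: .....
.....
.....
.....
.....
##...
.###.
.#...

Derivation:
Drop 1: L rot2 at col 1 lands with bottom-row=0; cleared 0 line(s) (total 0); column heights now [0 2 2 2 0], max=2
Drop 2: I rot2 at col 0 lands with bottom-row=2; cleared 0 line(s) (total 0); column heights now [3 3 3 3 0], max=3
Drop 3: O rot1 at col 0 lands with bottom-row=3; cleared 0 line(s) (total 0); column heights now [5 5 3 3 0], max=5
Drop 4: J rot2 at col 2 lands with bottom-row=2; cleared 2 line(s) (total 2); column heights now [3 3 2 2 0], max=3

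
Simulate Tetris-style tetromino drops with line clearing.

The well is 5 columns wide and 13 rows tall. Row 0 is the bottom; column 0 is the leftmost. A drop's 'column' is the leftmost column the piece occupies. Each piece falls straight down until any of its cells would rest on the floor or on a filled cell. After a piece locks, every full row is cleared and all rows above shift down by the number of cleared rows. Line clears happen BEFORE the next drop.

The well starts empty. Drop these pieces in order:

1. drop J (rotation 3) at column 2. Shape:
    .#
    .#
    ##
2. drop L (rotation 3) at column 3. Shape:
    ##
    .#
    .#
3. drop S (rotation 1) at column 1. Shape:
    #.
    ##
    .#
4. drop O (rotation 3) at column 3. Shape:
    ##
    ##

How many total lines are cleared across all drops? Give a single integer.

Drop 1: J rot3 at col 2 lands with bottom-row=0; cleared 0 line(s) (total 0); column heights now [0 0 1 3 0], max=3
Drop 2: L rot3 at col 3 lands with bottom-row=1; cleared 0 line(s) (total 0); column heights now [0 0 1 4 4], max=4
Drop 3: S rot1 at col 1 lands with bottom-row=1; cleared 0 line(s) (total 0); column heights now [0 4 3 4 4], max=4
Drop 4: O rot3 at col 3 lands with bottom-row=4; cleared 0 line(s) (total 0); column heights now [0 4 3 6 6], max=6

Answer: 0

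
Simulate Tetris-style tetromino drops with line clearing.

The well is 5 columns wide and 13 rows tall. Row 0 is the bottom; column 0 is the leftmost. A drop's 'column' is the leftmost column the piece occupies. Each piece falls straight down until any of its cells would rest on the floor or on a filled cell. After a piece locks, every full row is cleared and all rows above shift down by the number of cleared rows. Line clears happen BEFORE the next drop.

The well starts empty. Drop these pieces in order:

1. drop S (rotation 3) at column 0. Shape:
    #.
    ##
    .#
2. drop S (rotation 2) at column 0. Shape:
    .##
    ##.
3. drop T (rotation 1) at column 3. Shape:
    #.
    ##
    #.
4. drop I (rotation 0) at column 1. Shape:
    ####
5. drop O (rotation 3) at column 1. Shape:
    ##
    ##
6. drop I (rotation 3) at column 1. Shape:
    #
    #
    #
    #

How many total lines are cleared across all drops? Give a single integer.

Drop 1: S rot3 at col 0 lands with bottom-row=0; cleared 0 line(s) (total 0); column heights now [3 2 0 0 0], max=3
Drop 2: S rot2 at col 0 lands with bottom-row=3; cleared 0 line(s) (total 0); column heights now [4 5 5 0 0], max=5
Drop 3: T rot1 at col 3 lands with bottom-row=0; cleared 0 line(s) (total 0); column heights now [4 5 5 3 2], max=5
Drop 4: I rot0 at col 1 lands with bottom-row=5; cleared 0 line(s) (total 0); column heights now [4 6 6 6 6], max=6
Drop 5: O rot3 at col 1 lands with bottom-row=6; cleared 0 line(s) (total 0); column heights now [4 8 8 6 6], max=8
Drop 6: I rot3 at col 1 lands with bottom-row=8; cleared 0 line(s) (total 0); column heights now [4 12 8 6 6], max=12

Answer: 0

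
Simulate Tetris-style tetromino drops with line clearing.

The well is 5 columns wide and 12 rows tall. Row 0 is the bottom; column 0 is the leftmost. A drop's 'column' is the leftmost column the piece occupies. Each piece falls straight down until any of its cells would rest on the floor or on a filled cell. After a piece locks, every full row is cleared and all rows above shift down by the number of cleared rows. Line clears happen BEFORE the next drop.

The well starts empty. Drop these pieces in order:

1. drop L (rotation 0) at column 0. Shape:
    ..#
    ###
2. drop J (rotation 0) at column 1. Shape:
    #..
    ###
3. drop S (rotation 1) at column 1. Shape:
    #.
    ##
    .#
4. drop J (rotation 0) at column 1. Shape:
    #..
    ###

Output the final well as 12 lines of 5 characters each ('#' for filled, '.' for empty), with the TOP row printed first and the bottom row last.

Drop 1: L rot0 at col 0 lands with bottom-row=0; cleared 0 line(s) (total 0); column heights now [1 1 2 0 0], max=2
Drop 2: J rot0 at col 1 lands with bottom-row=2; cleared 0 line(s) (total 0); column heights now [1 4 3 3 0], max=4
Drop 3: S rot1 at col 1 lands with bottom-row=3; cleared 0 line(s) (total 0); column heights now [1 6 5 3 0], max=6
Drop 4: J rot0 at col 1 lands with bottom-row=6; cleared 0 line(s) (total 0); column heights now [1 8 7 7 0], max=8

Answer: .....
.....
.....
.....
.#...
.###.
.#...
.##..
.##..
.###.
..#..
###..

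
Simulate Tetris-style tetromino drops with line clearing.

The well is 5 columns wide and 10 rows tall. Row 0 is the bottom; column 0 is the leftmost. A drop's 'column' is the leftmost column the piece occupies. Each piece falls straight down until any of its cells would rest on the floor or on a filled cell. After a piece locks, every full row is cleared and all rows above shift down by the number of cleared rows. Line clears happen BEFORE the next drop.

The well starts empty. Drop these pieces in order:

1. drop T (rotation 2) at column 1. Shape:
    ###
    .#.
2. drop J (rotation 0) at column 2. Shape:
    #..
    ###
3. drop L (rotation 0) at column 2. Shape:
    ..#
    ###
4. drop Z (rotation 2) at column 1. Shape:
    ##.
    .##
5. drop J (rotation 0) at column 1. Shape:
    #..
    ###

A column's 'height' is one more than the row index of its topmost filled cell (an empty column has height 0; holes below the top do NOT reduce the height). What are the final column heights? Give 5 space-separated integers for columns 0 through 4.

Answer: 0 9 8 8 6

Derivation:
Drop 1: T rot2 at col 1 lands with bottom-row=0; cleared 0 line(s) (total 0); column heights now [0 2 2 2 0], max=2
Drop 2: J rot0 at col 2 lands with bottom-row=2; cleared 0 line(s) (total 0); column heights now [0 2 4 3 3], max=4
Drop 3: L rot0 at col 2 lands with bottom-row=4; cleared 0 line(s) (total 0); column heights now [0 2 5 5 6], max=6
Drop 4: Z rot2 at col 1 lands with bottom-row=5; cleared 0 line(s) (total 0); column heights now [0 7 7 6 6], max=7
Drop 5: J rot0 at col 1 lands with bottom-row=7; cleared 0 line(s) (total 0); column heights now [0 9 8 8 6], max=9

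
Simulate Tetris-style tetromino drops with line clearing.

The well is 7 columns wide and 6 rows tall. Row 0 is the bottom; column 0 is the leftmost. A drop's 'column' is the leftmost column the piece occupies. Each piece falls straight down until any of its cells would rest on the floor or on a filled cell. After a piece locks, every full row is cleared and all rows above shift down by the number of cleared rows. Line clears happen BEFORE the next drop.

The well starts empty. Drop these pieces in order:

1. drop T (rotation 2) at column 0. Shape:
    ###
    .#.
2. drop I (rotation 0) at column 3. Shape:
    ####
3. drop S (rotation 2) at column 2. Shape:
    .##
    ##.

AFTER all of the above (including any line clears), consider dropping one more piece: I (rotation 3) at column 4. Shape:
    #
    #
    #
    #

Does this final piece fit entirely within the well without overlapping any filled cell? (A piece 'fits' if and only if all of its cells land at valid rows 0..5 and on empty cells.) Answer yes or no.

Answer: no

Derivation:
Drop 1: T rot2 at col 0 lands with bottom-row=0; cleared 0 line(s) (total 0); column heights now [2 2 2 0 0 0 0], max=2
Drop 2: I rot0 at col 3 lands with bottom-row=0; cleared 0 line(s) (total 0); column heights now [2 2 2 1 1 1 1], max=2
Drop 3: S rot2 at col 2 lands with bottom-row=2; cleared 0 line(s) (total 0); column heights now [2 2 3 4 4 1 1], max=4
Test piece I rot3 at col 4 (width 1): heights before test = [2 2 3 4 4 1 1]; fits = False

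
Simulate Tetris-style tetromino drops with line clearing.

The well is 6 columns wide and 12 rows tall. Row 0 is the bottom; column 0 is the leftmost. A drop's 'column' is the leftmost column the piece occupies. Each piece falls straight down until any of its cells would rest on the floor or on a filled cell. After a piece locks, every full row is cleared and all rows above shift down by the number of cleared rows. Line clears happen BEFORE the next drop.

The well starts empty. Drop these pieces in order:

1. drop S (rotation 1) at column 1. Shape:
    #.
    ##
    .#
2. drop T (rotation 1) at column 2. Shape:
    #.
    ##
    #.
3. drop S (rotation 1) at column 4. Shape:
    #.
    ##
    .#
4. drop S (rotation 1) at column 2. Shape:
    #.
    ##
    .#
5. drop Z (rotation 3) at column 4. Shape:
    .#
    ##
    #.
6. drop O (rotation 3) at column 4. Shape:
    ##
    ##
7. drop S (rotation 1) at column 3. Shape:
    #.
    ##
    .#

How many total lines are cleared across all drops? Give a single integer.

Drop 1: S rot1 at col 1 lands with bottom-row=0; cleared 0 line(s) (total 0); column heights now [0 3 2 0 0 0], max=3
Drop 2: T rot1 at col 2 lands with bottom-row=2; cleared 0 line(s) (total 0); column heights now [0 3 5 4 0 0], max=5
Drop 3: S rot1 at col 4 lands with bottom-row=0; cleared 0 line(s) (total 0); column heights now [0 3 5 4 3 2], max=5
Drop 4: S rot1 at col 2 lands with bottom-row=4; cleared 0 line(s) (total 0); column heights now [0 3 7 6 3 2], max=7
Drop 5: Z rot3 at col 4 lands with bottom-row=3; cleared 0 line(s) (total 0); column heights now [0 3 7 6 5 6], max=7
Drop 6: O rot3 at col 4 lands with bottom-row=6; cleared 0 line(s) (total 0); column heights now [0 3 7 6 8 8], max=8
Drop 7: S rot1 at col 3 lands with bottom-row=8; cleared 0 line(s) (total 0); column heights now [0 3 7 11 10 8], max=11

Answer: 0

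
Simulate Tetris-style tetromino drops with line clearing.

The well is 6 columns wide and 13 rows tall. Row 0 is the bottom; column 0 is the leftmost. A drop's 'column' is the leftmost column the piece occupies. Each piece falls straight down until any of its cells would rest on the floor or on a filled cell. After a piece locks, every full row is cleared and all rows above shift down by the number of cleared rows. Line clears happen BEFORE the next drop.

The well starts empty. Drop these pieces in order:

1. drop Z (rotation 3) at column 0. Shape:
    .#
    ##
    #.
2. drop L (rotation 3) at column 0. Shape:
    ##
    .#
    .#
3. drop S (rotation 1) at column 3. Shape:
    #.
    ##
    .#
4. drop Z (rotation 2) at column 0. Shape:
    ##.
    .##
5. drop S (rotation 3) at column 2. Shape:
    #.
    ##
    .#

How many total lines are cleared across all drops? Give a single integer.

Answer: 0

Derivation:
Drop 1: Z rot3 at col 0 lands with bottom-row=0; cleared 0 line(s) (total 0); column heights now [2 3 0 0 0 0], max=3
Drop 2: L rot3 at col 0 lands with bottom-row=3; cleared 0 line(s) (total 0); column heights now [6 6 0 0 0 0], max=6
Drop 3: S rot1 at col 3 lands with bottom-row=0; cleared 0 line(s) (total 0); column heights now [6 6 0 3 2 0], max=6
Drop 4: Z rot2 at col 0 lands with bottom-row=6; cleared 0 line(s) (total 0); column heights now [8 8 7 3 2 0], max=8
Drop 5: S rot3 at col 2 lands with bottom-row=6; cleared 0 line(s) (total 0); column heights now [8 8 9 8 2 0], max=9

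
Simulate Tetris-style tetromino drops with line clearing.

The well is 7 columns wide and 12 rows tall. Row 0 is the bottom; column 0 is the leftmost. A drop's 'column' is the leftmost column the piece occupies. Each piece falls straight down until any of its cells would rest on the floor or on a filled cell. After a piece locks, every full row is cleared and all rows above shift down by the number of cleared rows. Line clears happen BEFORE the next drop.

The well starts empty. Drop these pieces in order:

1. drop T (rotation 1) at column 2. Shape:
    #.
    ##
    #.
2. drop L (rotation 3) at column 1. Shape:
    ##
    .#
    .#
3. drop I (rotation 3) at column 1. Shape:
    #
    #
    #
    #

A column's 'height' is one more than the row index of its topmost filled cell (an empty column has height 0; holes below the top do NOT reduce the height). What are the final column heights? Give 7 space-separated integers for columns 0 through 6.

Answer: 0 10 6 2 0 0 0

Derivation:
Drop 1: T rot1 at col 2 lands with bottom-row=0; cleared 0 line(s) (total 0); column heights now [0 0 3 2 0 0 0], max=3
Drop 2: L rot3 at col 1 lands with bottom-row=3; cleared 0 line(s) (total 0); column heights now [0 6 6 2 0 0 0], max=6
Drop 3: I rot3 at col 1 lands with bottom-row=6; cleared 0 line(s) (total 0); column heights now [0 10 6 2 0 0 0], max=10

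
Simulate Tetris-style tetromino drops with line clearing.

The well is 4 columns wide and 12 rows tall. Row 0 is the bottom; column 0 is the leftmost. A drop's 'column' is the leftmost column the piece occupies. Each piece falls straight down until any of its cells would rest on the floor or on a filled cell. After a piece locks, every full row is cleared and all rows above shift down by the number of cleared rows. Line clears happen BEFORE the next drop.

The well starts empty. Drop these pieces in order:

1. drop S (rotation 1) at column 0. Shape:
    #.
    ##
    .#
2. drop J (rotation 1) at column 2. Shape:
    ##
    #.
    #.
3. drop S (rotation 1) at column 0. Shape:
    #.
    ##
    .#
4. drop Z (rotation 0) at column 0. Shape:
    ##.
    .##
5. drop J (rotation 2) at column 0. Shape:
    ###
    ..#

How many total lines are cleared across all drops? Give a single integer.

Answer: 1

Derivation:
Drop 1: S rot1 at col 0 lands with bottom-row=0; cleared 0 line(s) (total 0); column heights now [3 2 0 0], max=3
Drop 2: J rot1 at col 2 lands with bottom-row=0; cleared 0 line(s) (total 0); column heights now [3 2 3 3], max=3
Drop 3: S rot1 at col 0 lands with bottom-row=2; cleared 1 line(s) (total 1); column heights now [4 3 2 0], max=4
Drop 4: Z rot0 at col 0 lands with bottom-row=3; cleared 0 line(s) (total 1); column heights now [5 5 4 0], max=5
Drop 5: J rot2 at col 0 lands with bottom-row=4; cleared 0 line(s) (total 1); column heights now [6 6 6 0], max=6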